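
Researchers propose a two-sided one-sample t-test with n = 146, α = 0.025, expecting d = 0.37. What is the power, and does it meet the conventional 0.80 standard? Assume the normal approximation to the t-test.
Power ≈ 0.99; the study is adequately powered (power ≥ 0.80)

Power calculation (one-sample t-test, normal approximation):
z_β = d · √n - z_{α/2}
z_β = 0.37 · √146 - 2.241
z_β = 0.37 · 12.083 - 2.241
z_β = 2.229

Power = Φ(z_β) = Φ(2.229) ≈ 0.987

Effect size d = 0.37 is small by Cohen's convention (0.2/0.5/0.8).

Threshold: power ≥ 0.80 is conventionally adequate.
Power ≈ 0.99 → the study is adequately powered (power ≥ 0.80).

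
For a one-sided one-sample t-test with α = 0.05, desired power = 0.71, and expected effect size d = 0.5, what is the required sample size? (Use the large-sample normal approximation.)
n = 20

Sample size formula (one-sample t-test, normal approximation):
n = ((z_α + z_β) / d)²

z_α = 1.645 (for α = 0.05, one-sided)
z_β = 0.553 (for power = 0.71)
d = 0.5

n = ((1.645 + 0.553) / 0.5)²
n = (4.396)²
n ≈ 19.32
Round up to the next whole number: n = 20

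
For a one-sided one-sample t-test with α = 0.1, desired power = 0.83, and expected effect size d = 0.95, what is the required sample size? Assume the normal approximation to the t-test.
n = 6

Sample size formula (one-sample t-test, normal approximation):
n = ((z_α + z_β) / d)²

z_α = 1.282 (for α = 0.1, one-sided)
z_β = 0.954 (for power = 0.83)
d = 0.95

n = ((1.282 + 0.954) / 0.95)²
n = (2.354)²
n ≈ 5.54
Round up to the next whole number: n = 6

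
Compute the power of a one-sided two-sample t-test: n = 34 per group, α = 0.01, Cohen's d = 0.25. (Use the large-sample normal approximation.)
Power ≈ 0.10

Power calculation (two-sample t-test, normal approximation):
z_β = d · √(n/2) - z_α
z_β = 0.25 · √(34/2) - 2.326
z_β = 0.25 · 4.123 - 2.326
z_β = -1.296

Power = Φ(z_β) = Φ(-1.296) ≈ 0.098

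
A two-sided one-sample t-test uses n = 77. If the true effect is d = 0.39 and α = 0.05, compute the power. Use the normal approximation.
Power ≈ 0.93

Power calculation (one-sample t-test, normal approximation):
z_β = d · √n - z_{α/2}
z_β = 0.39 · √77 - 1.960
z_β = 0.39 · 8.775 - 1.960
z_β = 1.462

Power = Φ(z_β) = Φ(1.462) ≈ 0.928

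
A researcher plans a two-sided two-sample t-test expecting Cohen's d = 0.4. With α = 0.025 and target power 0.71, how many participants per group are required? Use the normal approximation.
n = 98 per group

Sample size formula (two-sample t-test, normal approximation):
n = 2 · ((z_{α/2} + z_β) / d)²

z_{α/2} = 2.241 (for α = 0.025, two-sided)
z_β = 0.553 (for power = 0.71)
d = 0.4

n = 2 · ((2.241 + 0.553) / 0.4)²
n = 2 · (6.985)²
n ≈ 97.58
Round up to the next whole number: n = 98 per group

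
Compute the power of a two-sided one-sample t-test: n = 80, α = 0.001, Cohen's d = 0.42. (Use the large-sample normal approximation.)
Power ≈ 0.68

Power calculation (one-sample t-test, normal approximation):
z_β = d · √n - z_{α/2}
z_β = 0.42 · √80 - 3.291
z_β = 0.42 · 8.944 - 3.291
z_β = 0.466

Power = Φ(z_β) = Φ(0.466) ≈ 0.679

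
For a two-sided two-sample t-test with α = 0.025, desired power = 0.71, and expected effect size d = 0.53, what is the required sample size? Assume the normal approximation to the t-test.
n = 56 per group

Sample size formula (two-sample t-test, normal approximation):
n = 2 · ((z_{α/2} + z_β) / d)²

z_{α/2} = 2.241 (for α = 0.025, two-sided)
z_β = 0.553 (for power = 0.71)
d = 0.53

n = 2 · ((2.241 + 0.553) / 0.53)²
n = 2 · (5.272)²
n ≈ 55.59
Round up to the next whole number: n = 56 per group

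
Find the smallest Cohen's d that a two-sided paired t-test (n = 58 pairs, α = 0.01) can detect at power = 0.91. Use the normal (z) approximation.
d ≈ 0.51

Minimum detectable effect (paired t-test, normal approximation):
d = (z_{α/2} + z_β) / √n
d = (2.576 + 1.341) / √58
d = 3.917 / 7.616
d ≈ 0.51

By Cohen's convention (0.2 small / 0.5 medium / 0.8 large): medium effect.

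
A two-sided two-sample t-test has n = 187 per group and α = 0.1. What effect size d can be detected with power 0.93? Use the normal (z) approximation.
d ≈ 0.32

Minimum detectable effect (two-sample t-test, normal approximation):
d = (z_{α/2} + z_β) / √(n/2)
d = (1.645 + 1.476) / √(187/2)
d = 3.121 / 9.670
d ≈ 0.32

By Cohen's convention (0.2 small / 0.5 medium / 0.8 large): small effect.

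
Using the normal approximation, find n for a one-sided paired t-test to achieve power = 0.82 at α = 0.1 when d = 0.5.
n = 20 pairs

Sample size formula (paired t-test, normal approximation):
n = ((z_α + z_β) / d)²

z_α = 1.282 (for α = 0.1, one-sided)
z_β = 0.915 (for power = 0.82)
d = 0.5

n = ((1.282 + 0.915) / 0.5)²
n = (4.394)²
n ≈ 19.31
Round up to the next whole number: n = 20 pairs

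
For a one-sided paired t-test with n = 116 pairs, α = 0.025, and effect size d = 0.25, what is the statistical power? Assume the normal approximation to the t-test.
Power ≈ 0.77

Power calculation (paired t-test, normal approximation):
z_β = d · √n - z_α
z_β = 0.25 · √116 - 1.960
z_β = 0.25 · 10.770 - 1.960
z_β = 0.733

Power = Φ(z_β) = Φ(0.733) ≈ 0.768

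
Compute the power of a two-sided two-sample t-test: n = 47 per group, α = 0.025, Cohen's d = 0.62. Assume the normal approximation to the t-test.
Power ≈ 0.78

Power calculation (two-sample t-test, normal approximation):
z_β = d · √(n/2) - z_{α/2}
z_β = 0.62 · √(47/2) - 2.241
z_β = 0.62 · 4.848 - 2.241
z_β = 0.764

Power = Φ(z_β) = Φ(0.764) ≈ 0.778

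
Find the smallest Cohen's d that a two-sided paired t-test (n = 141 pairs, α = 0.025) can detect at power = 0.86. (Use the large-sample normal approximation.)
d ≈ 0.28

Minimum detectable effect (paired t-test, normal approximation):
d = (z_{α/2} + z_β) / √n
d = (2.241 + 1.080) / √141
d = 3.322 / 11.874
d ≈ 0.28

By Cohen's convention (0.2 small / 0.5 medium / 0.8 large): small effect.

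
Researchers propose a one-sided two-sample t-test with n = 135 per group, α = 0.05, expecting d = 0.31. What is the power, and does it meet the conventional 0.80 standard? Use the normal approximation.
Power ≈ 0.82; the study is adequately powered (power ≥ 0.80)

Power calculation (two-sample t-test, normal approximation):
z_β = d · √(n/2) - z_α
z_β = 0.31 · √(135/2) - 1.645
z_β = 0.31 · 8.216 - 1.645
z_β = 0.902

Power = Φ(z_β) = Φ(0.902) ≈ 0.816

Effect size d = 0.31 is small by Cohen's convention (0.2/0.5/0.8).

Threshold: power ≥ 0.80 is conventionally adequate.
Power ≈ 0.82 → the study is adequately powered (power ≥ 0.80).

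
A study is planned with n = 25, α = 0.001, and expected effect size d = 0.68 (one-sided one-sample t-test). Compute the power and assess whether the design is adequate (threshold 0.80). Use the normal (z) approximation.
Power ≈ 0.62; the study is underpowered (power < 0.80)

Power calculation (one-sample t-test, normal approximation):
z_β = d · √n - z_α
z_β = 0.68 · √25 - 3.090
z_β = 0.68 · 5.000 - 3.090
z_β = 0.310

Power = Φ(z_β) = Φ(0.310) ≈ 0.622

Effect size d = 0.68 is medium by Cohen's convention (0.2/0.5/0.8).

Threshold: power ≥ 0.80 is conventionally adequate.
Power ≈ 0.62 → the study is underpowered (power < 0.80).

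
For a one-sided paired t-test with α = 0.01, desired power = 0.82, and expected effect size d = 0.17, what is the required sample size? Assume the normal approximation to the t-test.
n = 364 pairs

Sample size formula (paired t-test, normal approximation):
n = ((z_α + z_β) / d)²

z_α = 2.326 (for α = 0.01, one-sided)
z_β = 0.915 (for power = 0.82)
d = 0.17

n = ((2.326 + 0.915) / 0.17)²
n = (19.065)²
n ≈ 363.47
Round up to the next whole number: n = 364 pairs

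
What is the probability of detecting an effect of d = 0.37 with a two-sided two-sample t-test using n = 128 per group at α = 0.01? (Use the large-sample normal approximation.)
Power ≈ 0.65

Power calculation (two-sample t-test, normal approximation):
z_β = d · √(n/2) - z_{α/2}
z_β = 0.37 · √(128/2) - 2.576
z_β = 0.37 · 8.000 - 2.576
z_β = 0.384

Power = Φ(z_β) = Φ(0.384) ≈ 0.650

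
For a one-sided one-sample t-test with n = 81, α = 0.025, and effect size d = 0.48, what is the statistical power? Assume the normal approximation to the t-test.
Power ≈ 0.99

Power calculation (one-sample t-test, normal approximation):
z_β = d · √n - z_α
z_β = 0.48 · √81 - 1.960
z_β = 0.48 · 9.000 - 1.960
z_β = 2.360

Power = Φ(z_β) = Φ(2.360) ≈ 0.991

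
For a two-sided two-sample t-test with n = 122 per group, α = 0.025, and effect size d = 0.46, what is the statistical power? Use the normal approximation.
Power ≈ 0.91

Power calculation (two-sample t-test, normal approximation):
z_β = d · √(n/2) - z_{α/2}
z_β = 0.46 · √(122/2) - 2.241
z_β = 0.46 · 7.810 - 2.241
z_β = 1.351

Power = Φ(z_β) = Φ(1.351) ≈ 0.912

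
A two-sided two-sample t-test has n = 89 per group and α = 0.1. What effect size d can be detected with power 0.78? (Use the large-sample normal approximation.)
d ≈ 0.36

Minimum detectable effect (two-sample t-test, normal approximation):
d = (z_{α/2} + z_β) / √(n/2)
d = (1.645 + 0.772) / √(89/2)
d = 2.417 / 6.671
d ≈ 0.36

By Cohen's convention (0.2 small / 0.5 medium / 0.8 large): small effect.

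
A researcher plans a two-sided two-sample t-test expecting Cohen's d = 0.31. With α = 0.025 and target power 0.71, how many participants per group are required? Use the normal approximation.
n = 163 per group

Sample size formula (two-sample t-test, normal approximation):
n = 2 · ((z_{α/2} + z_β) / d)²

z_{α/2} = 2.241 (for α = 0.025, two-sided)
z_β = 0.553 (for power = 0.71)
d = 0.31

n = 2 · ((2.241 + 0.553) / 0.31)²
n = 2 · (9.013)²
n ≈ 162.47
Round up to the next whole number: n = 163 per group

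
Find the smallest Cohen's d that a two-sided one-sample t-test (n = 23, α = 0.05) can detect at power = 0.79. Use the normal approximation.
d ≈ 0.58

Minimum detectable effect (one-sample t-test, normal approximation):
d = (z_{α/2} + z_β) / √n
d = (1.960 + 0.806) / √23
d = 2.766 / 4.796
d ≈ 0.58

By Cohen's convention (0.2 small / 0.5 medium / 0.8 large): medium effect.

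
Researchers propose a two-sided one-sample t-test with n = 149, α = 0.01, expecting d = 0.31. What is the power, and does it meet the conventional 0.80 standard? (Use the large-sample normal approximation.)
Power ≈ 0.89; the study is adequately powered (power ≥ 0.80)

Power calculation (one-sample t-test, normal approximation):
z_β = d · √n - z_{α/2}
z_β = 0.31 · √149 - 2.576
z_β = 0.31 · 12.207 - 2.576
z_β = 1.208

Power = Φ(z_β) = Φ(1.208) ≈ 0.887

Effect size d = 0.31 is small by Cohen's convention (0.2/0.5/0.8).

Threshold: power ≥ 0.80 is conventionally adequate.
Power ≈ 0.89 → the study is adequately powered (power ≥ 0.80).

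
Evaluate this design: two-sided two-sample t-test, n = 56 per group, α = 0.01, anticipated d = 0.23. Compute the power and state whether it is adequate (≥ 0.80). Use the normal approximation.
Power ≈ 0.09; the study is underpowered (power < 0.80)

Power calculation (two-sample t-test, normal approximation):
z_β = d · √(n/2) - z_{α/2}
z_β = 0.23 · √(56/2) - 2.576
z_β = 0.23 · 5.292 - 2.576
z_β = -1.359

Power = Φ(z_β) = Φ(-1.359) ≈ 0.087

Effect size d = 0.23 is small by Cohen's convention (0.2/0.5/0.8).

Threshold: power ≥ 0.80 is conventionally adequate.
Power ≈ 0.09 → the study is underpowered (power < 0.80).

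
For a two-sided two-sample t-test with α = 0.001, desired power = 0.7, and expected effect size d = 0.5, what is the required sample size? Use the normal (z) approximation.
n = 117 per group

Sample size formula (two-sample t-test, normal approximation):
n = 2 · ((z_{α/2} + z_β) / d)²

z_{α/2} = 3.291 (for α = 0.001, two-sided)
z_β = 0.524 (for power = 0.7)
d = 0.5

n = 2 · ((3.291 + 0.524) / 0.5)²
n = 2 · (7.630)²
n ≈ 116.43
Round up to the next whole number: n = 117 per group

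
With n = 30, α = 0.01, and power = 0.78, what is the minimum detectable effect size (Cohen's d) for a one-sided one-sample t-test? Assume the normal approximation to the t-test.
d ≈ 0.57

Minimum detectable effect (one-sample t-test, normal approximation):
d = (z_α + z_β) / √n
d = (2.326 + 0.772) / √30
d = 3.099 / 5.477
d ≈ 0.57

By Cohen's convention (0.2 small / 0.5 medium / 0.8 large): medium effect.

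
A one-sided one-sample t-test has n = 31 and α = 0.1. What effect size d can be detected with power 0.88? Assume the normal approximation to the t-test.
d ≈ 0.44

Minimum detectable effect (one-sample t-test, normal approximation):
d = (z_α + z_β) / √n
d = (1.282 + 1.175) / √31
d = 2.457 / 5.568
d ≈ 0.44

By Cohen's convention (0.2 small / 0.5 medium / 0.8 large): small effect.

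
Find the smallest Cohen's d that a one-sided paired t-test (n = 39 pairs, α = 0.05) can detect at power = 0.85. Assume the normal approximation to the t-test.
d ≈ 0.43

Minimum detectable effect (paired t-test, normal approximation):
d = (z_α + z_β) / √n
d = (1.645 + 1.036) / √39
d = 2.681 / 6.245
d ≈ 0.43

By Cohen's convention (0.2 small / 0.5 medium / 0.8 large): small effect.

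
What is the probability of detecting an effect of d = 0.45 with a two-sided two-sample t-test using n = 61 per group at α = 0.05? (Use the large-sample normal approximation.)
Power ≈ 0.70

Power calculation (two-sample t-test, normal approximation):
z_β = d · √(n/2) - z_{α/2}
z_β = 0.45 · √(61/2) - 1.960
z_β = 0.45 · 5.523 - 1.960
z_β = 0.525

Power = Φ(z_β) = Φ(0.525) ≈ 0.700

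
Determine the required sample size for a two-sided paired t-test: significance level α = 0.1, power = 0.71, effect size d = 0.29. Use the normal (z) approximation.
n = 58 pairs

Sample size formula (paired t-test, normal approximation):
n = ((z_{α/2} + z_β) / d)²

z_{α/2} = 1.645 (for α = 0.1, two-sided)
z_β = 0.553 (for power = 0.71)
d = 0.29

n = ((1.645 + 0.553) / 0.29)²
n = (7.579)²
n ≈ 57.44
Round up to the next whole number: n = 58 pairs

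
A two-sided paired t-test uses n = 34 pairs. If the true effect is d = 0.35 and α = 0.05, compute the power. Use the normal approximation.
Power ≈ 0.53

Power calculation (paired t-test, normal approximation):
z_β = d · √n - z_{α/2}
z_β = 0.35 · √34 - 1.960
z_β = 0.35 · 5.831 - 1.960
z_β = 0.081

Power = Φ(z_β) = Φ(0.081) ≈ 0.532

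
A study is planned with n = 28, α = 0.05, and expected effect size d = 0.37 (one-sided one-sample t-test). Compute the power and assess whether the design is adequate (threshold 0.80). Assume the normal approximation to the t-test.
Power ≈ 0.62; the study is underpowered (power < 0.80)

Power calculation (one-sample t-test, normal approximation):
z_β = d · √n - z_α
z_β = 0.37 · √28 - 1.645
z_β = 0.37 · 5.292 - 1.645
z_β = 0.313

Power = Φ(z_β) = Φ(0.313) ≈ 0.623

Effect size d = 0.37 is small by Cohen's convention (0.2/0.5/0.8).

Threshold: power ≥ 0.80 is conventionally adequate.
Power ≈ 0.62 → the study is underpowered (power < 0.80).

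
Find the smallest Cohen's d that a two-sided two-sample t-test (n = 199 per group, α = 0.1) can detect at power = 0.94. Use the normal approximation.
d ≈ 0.32

Minimum detectable effect (two-sample t-test, normal approximation):
d = (z_{α/2} + z_β) / √(n/2)
d = (1.645 + 1.555) / √(199/2)
d = 3.200 / 9.975
d ≈ 0.32

By Cohen's convention (0.2 small / 0.5 medium / 0.8 large): small effect.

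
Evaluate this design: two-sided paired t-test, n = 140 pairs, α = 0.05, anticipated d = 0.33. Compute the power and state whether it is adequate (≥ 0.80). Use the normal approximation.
Power ≈ 0.97; the study is adequately powered (power ≥ 0.80)

Power calculation (paired t-test, normal approximation):
z_β = d · √n - z_{α/2}
z_β = 0.33 · √140 - 1.960
z_β = 0.33 · 11.832 - 1.960
z_β = 1.945

Power = Φ(z_β) = Φ(1.945) ≈ 0.974

Effect size d = 0.33 is small by Cohen's convention (0.2/0.5/0.8).

Threshold: power ≥ 0.80 is conventionally adequate.
Power ≈ 0.97 → the study is adequately powered (power ≥ 0.80).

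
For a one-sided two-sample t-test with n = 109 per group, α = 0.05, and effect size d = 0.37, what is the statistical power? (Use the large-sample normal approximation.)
Power ≈ 0.86

Power calculation (two-sample t-test, normal approximation):
z_β = d · √(n/2) - z_α
z_β = 0.37 · √(109/2) - 1.645
z_β = 0.37 · 7.382 - 1.645
z_β = 1.087

Power = Φ(z_β) = Φ(1.087) ≈ 0.861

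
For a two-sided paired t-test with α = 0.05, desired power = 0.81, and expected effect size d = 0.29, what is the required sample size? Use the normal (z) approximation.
n = 96 pairs

Sample size formula (paired t-test, normal approximation):
n = ((z_{α/2} + z_β) / d)²

z_{α/2} = 1.960 (for α = 0.05, two-sided)
z_β = 0.878 (for power = 0.81)
d = 0.29

n = ((1.960 + 0.878) / 0.29)²
n = (9.786)²
n ≈ 95.77
Round up to the next whole number: n = 96 pairs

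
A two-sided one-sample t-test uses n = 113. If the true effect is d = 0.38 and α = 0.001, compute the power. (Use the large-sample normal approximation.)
Power ≈ 0.77

Power calculation (one-sample t-test, normal approximation):
z_β = d · √n - z_{α/2}
z_β = 0.38 · √113 - 3.291
z_β = 0.38 · 10.630 - 3.291
z_β = 0.749

Power = Φ(z_β) = Φ(0.749) ≈ 0.773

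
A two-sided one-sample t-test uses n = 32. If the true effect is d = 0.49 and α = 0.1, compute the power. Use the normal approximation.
Power ≈ 0.87

Power calculation (one-sample t-test, normal approximation):
z_β = d · √n - z_{α/2}
z_β = 0.49 · √32 - 1.645
z_β = 0.49 · 5.657 - 1.645
z_β = 1.127

Power = Φ(z_β) = Φ(1.127) ≈ 0.870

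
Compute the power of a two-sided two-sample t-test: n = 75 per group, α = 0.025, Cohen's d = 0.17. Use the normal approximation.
Power ≈ 0.11

Power calculation (two-sample t-test, normal approximation):
z_β = d · √(n/2) - z_{α/2}
z_β = 0.17 · √(75/2) - 2.241
z_β = 0.17 · 6.124 - 2.241
z_β = -1.200

Power = Φ(z_β) = Φ(-1.200) ≈ 0.115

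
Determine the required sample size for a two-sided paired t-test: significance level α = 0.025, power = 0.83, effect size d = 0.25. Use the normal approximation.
n = 164 pairs

Sample size formula (paired t-test, normal approximation):
n = ((z_{α/2} + z_β) / d)²

z_{α/2} = 2.241 (for α = 0.025, two-sided)
z_β = 0.954 (for power = 0.83)
d = 0.25

n = ((2.241 + 0.954) / 0.25)²
n = (12.780)²
n ≈ 163.33
Round up to the next whole number: n = 164 pairs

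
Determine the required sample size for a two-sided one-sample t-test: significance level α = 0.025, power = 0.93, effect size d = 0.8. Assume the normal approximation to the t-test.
n = 22

Sample size formula (one-sample t-test, normal approximation):
n = ((z_{α/2} + z_β) / d)²

z_{α/2} = 2.241 (for α = 0.025, two-sided)
z_β = 1.476 (for power = 0.93)
d = 0.8

n = ((2.241 + 1.476) / 0.8)²
n = (4.646)²
n ≈ 21.59
Round up to the next whole number: n = 22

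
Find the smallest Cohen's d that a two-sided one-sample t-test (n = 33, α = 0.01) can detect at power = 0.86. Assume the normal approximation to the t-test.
d ≈ 0.64

Minimum detectable effect (one-sample t-test, normal approximation):
d = (z_{α/2} + z_β) / √n
d = (2.576 + 1.080) / √33
d = 3.656 / 5.745
d ≈ 0.64

By Cohen's convention (0.2 small / 0.5 medium / 0.8 large): medium effect.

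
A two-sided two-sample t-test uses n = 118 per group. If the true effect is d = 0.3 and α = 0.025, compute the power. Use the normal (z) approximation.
Power ≈ 0.53

Power calculation (two-sample t-test, normal approximation):
z_β = d · √(n/2) - z_{α/2}
z_β = 0.3 · √(118/2) - 2.241
z_β = 0.3 · 7.681 - 2.241
z_β = 0.063

Power = Φ(z_β) = Φ(0.063) ≈ 0.525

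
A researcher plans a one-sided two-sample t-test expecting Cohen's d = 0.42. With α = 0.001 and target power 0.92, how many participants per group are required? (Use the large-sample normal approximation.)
n = 230 per group

Sample size formula (two-sample t-test, normal approximation):
n = 2 · ((z_α + z_β) / d)²

z_α = 3.090 (for α = 0.001, one-sided)
z_β = 1.405 (for power = 0.92)
d = 0.42

n = 2 · ((3.090 + 1.405) / 0.42)²
n = 2 · (10.702)²
n ≈ 229.07
Round up to the next whole number: n = 230 per group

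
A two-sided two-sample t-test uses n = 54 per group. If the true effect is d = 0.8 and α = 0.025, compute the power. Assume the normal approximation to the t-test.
Power ≈ 0.97

Power calculation (two-sample t-test, normal approximation):
z_β = d · √(n/2) - z_{α/2}
z_β = 0.8 · √(54/2) - 2.241
z_β = 0.8 · 5.196 - 2.241
z_β = 1.916

Power = Φ(z_β) = Φ(1.916) ≈ 0.972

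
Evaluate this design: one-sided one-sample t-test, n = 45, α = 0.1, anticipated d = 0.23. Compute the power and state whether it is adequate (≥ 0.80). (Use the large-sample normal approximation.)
Power ≈ 0.60; the study is underpowered (power < 0.80)

Power calculation (one-sample t-test, normal approximation):
z_β = d · √n - z_α
z_β = 0.23 · √45 - 1.282
z_β = 0.23 · 6.708 - 1.282
z_β = 0.261

Power = Φ(z_β) = Φ(0.261) ≈ 0.603

Effect size d = 0.23 is small by Cohen's convention (0.2/0.5/0.8).

Threshold: power ≥ 0.80 is conventionally adequate.
Power ≈ 0.60 → the study is underpowered (power < 0.80).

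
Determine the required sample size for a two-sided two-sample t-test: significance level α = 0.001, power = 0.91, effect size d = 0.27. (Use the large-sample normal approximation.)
n = 589 per group

Sample size formula (two-sample t-test, normal approximation):
n = 2 · ((z_{α/2} + z_β) / d)²

z_{α/2} = 3.291 (for α = 0.001, two-sided)
z_β = 1.341 (for power = 0.91)
d = 0.27

n = 2 · ((3.291 + 1.341) / 0.27)²
n = 2 · (17.156)²
n ≈ 588.66
Round up to the next whole number: n = 589 per group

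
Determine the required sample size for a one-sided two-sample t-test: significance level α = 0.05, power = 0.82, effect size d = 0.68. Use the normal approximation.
n = 29 per group

Sample size formula (two-sample t-test, normal approximation):
n = 2 · ((z_α + z_β) / d)²

z_α = 1.645 (for α = 0.05, one-sided)
z_β = 0.915 (for power = 0.82)
d = 0.68

n = 2 · ((1.645 + 0.915) / 0.68)²
n = 2 · (3.765)²
n ≈ 28.35
Round up to the next whole number: n = 29 per group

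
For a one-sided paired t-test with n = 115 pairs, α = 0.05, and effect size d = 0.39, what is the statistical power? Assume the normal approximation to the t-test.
Power ≈ 0.99

Power calculation (paired t-test, normal approximation):
z_β = d · √n - z_α
z_β = 0.39 · √115 - 1.645
z_β = 0.39 · 10.724 - 1.645
z_β = 2.537

Power = Φ(z_β) = Φ(2.537) ≈ 0.994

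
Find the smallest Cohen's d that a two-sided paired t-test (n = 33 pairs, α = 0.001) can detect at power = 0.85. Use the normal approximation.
d ≈ 0.75

Minimum detectable effect (paired t-test, normal approximation):
d = (z_{α/2} + z_β) / √n
d = (3.291 + 1.036) / √33
d = 4.327 / 5.745
d ≈ 0.75

By Cohen's convention (0.2 small / 0.5 medium / 0.8 large): medium effect.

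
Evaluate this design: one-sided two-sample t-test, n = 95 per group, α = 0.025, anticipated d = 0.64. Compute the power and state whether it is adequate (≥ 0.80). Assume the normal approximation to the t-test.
Power ≈ 0.99; the study is adequately powered (power ≥ 0.80)

Power calculation (two-sample t-test, normal approximation):
z_β = d · √(n/2) - z_α
z_β = 0.64 · √(95/2) - 1.960
z_β = 0.64 · 6.892 - 1.960
z_β = 2.451

Power = Φ(z_β) = Φ(2.451) ≈ 0.993

Effect size d = 0.64 is medium by Cohen's convention (0.2/0.5/0.8).

Threshold: power ≥ 0.80 is conventionally adequate.
Power ≈ 0.99 → the study is adequately powered (power ≥ 0.80).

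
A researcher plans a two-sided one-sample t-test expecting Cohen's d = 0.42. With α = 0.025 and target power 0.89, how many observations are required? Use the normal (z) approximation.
n = 69

Sample size formula (one-sample t-test, normal approximation):
n = ((z_{α/2} + z_β) / d)²

z_{α/2} = 2.241 (for α = 0.025, two-sided)
z_β = 1.227 (for power = 0.89)
d = 0.42

n = ((2.241 + 1.227) / 0.42)²
n = (8.257)²
n ≈ 68.18
Round up to the next whole number: n = 69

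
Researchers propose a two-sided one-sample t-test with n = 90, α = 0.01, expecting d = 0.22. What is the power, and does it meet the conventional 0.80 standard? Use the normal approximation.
Power ≈ 0.31; the study is underpowered (power < 0.80)

Power calculation (one-sample t-test, normal approximation):
z_β = d · √n - z_{α/2}
z_β = 0.22 · √90 - 2.576
z_β = 0.22 · 9.487 - 2.576
z_β = -0.489

Power = Φ(z_β) = Φ(-0.489) ≈ 0.313

Effect size d = 0.22 is small by Cohen's convention (0.2/0.5/0.8).

Threshold: power ≥ 0.80 is conventionally adequate.
Power ≈ 0.31 → the study is underpowered (power < 0.80).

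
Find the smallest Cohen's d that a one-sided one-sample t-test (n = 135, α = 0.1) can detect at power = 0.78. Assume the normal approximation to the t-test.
d ≈ 0.18

Minimum detectable effect (one-sample t-test, normal approximation):
d = (z_α + z_β) / √n
d = (1.282 + 0.772) / √135
d = 2.054 / 11.619
d ≈ 0.18

By Cohen's convention (0.2 small / 0.5 medium / 0.8 large): very small effect.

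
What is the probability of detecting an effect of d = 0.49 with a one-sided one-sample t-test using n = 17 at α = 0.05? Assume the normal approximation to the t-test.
Power ≈ 0.65

Power calculation (one-sample t-test, normal approximation):
z_β = d · √n - z_α
z_β = 0.49 · √17 - 1.645
z_β = 0.49 · 4.123 - 1.645
z_β = 0.375

Power = Φ(z_β) = Φ(0.375) ≈ 0.646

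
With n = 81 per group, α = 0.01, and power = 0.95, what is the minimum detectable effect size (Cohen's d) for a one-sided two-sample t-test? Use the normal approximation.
d ≈ 0.62

Minimum detectable effect (two-sample t-test, normal approximation):
d = (z_α + z_β) / √(n/2)
d = (2.326 + 1.645) / √(81/2)
d = 3.971 / 6.364
d ≈ 0.62

By Cohen's convention (0.2 small / 0.5 medium / 0.8 large): medium effect.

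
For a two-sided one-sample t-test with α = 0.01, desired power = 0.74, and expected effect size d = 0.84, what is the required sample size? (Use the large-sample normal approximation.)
n = 15

Sample size formula (one-sample t-test, normal approximation):
n = ((z_{α/2} + z_β) / d)²

z_{α/2} = 2.576 (for α = 0.01, two-sided)
z_β = 0.643 (for power = 0.74)
d = 0.84

n = ((2.576 + 0.643) / 0.84)²
n = (3.832)²
n ≈ 14.68
Round up to the next whole number: n = 15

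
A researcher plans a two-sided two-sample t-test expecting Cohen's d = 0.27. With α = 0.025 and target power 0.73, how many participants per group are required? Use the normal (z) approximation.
n = 224 per group

Sample size formula (two-sample t-test, normal approximation):
n = 2 · ((z_{α/2} + z_β) / d)²

z_{α/2} = 2.241 (for α = 0.025, two-sided)
z_β = 0.613 (for power = 0.73)
d = 0.27

n = 2 · ((2.241 + 0.613) / 0.27)²
n = 2 · (10.570)²
n ≈ 223.45
Round up to the next whole number: n = 224 per group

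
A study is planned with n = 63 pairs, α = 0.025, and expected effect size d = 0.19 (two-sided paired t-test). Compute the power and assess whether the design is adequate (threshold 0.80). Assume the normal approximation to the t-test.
Power ≈ 0.23; the study is underpowered (power < 0.80)

Power calculation (paired t-test, normal approximation):
z_β = d · √n - z_{α/2}
z_β = 0.19 · √63 - 2.241
z_β = 0.19 · 7.937 - 2.241
z_β = -0.733

Power = Φ(z_β) = Φ(-0.733) ≈ 0.232

Effect size d = 0.19 is very small by Cohen's convention (0.2/0.5/0.8).

Threshold: power ≥ 0.80 is conventionally adequate.
Power ≈ 0.23 → the study is underpowered (power < 0.80).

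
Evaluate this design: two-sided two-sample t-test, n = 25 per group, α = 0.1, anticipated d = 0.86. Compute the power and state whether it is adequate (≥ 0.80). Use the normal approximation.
Power ≈ 0.92; the study is adequately powered (power ≥ 0.80)

Power calculation (two-sample t-test, normal approximation):
z_β = d · √(n/2) - z_{α/2}
z_β = 0.86 · √(25/2) - 1.645
z_β = 0.86 · 3.536 - 1.645
z_β = 1.396

Power = Φ(z_β) = Φ(1.396) ≈ 0.919

Effect size d = 0.86 is large by Cohen's convention (0.2/0.5/0.8).

Threshold: power ≥ 0.80 is conventionally adequate.
Power ≈ 0.92 → the study is adequately powered (power ≥ 0.80).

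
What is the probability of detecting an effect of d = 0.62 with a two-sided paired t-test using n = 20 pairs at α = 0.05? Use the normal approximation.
Power ≈ 0.79

Power calculation (paired t-test, normal approximation):
z_β = d · √n - z_{α/2}
z_β = 0.62 · √20 - 1.960
z_β = 0.62 · 4.472 - 1.960
z_β = 0.813

Power = Φ(z_β) = Φ(0.813) ≈ 0.792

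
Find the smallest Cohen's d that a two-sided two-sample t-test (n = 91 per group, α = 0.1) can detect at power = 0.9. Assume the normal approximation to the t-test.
d ≈ 0.43

Minimum detectable effect (two-sample t-test, normal approximation):
d = (z_{α/2} + z_β) / √(n/2)
d = (1.645 + 1.282) / √(91/2)
d = 2.926 / 6.745
d ≈ 0.43

By Cohen's convention (0.2 small / 0.5 medium / 0.8 large): small effect.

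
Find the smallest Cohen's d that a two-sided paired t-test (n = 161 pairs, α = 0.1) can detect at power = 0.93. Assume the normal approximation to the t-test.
d ≈ 0.25

Minimum detectable effect (paired t-test, normal approximation):
d = (z_{α/2} + z_β) / √n
d = (1.645 + 1.476) / √161
d = 3.121 / 12.689
d ≈ 0.25

By Cohen's convention (0.2 small / 0.5 medium / 0.8 large): small effect.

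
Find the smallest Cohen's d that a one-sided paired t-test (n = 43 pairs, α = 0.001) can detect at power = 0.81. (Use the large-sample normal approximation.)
d ≈ 0.61

Minimum detectable effect (paired t-test, normal approximation):
d = (z_α + z_β) / √n
d = (3.090 + 0.878) / √43
d = 3.968 / 6.557
d ≈ 0.61

By Cohen's convention (0.2 small / 0.5 medium / 0.8 large): medium effect.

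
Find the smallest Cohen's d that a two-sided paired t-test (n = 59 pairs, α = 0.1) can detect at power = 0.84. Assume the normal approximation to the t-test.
d ≈ 0.34

Minimum detectable effect (paired t-test, normal approximation):
d = (z_{α/2} + z_β) / √n
d = (1.645 + 0.994) / √59
d = 2.639 / 7.681
d ≈ 0.34

By Cohen's convention (0.2 small / 0.5 medium / 0.8 large): small effect.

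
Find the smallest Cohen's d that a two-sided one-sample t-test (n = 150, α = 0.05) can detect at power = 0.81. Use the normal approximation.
d ≈ 0.23

Minimum detectable effect (one-sample t-test, normal approximation):
d = (z_{α/2} + z_β) / √n
d = (1.960 + 0.878) / √150
d = 2.838 / 12.247
d ≈ 0.23

By Cohen's convention (0.2 small / 0.5 medium / 0.8 large): small effect.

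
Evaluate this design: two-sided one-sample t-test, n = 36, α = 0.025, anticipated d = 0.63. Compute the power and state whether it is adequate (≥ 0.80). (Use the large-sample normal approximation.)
Power ≈ 0.94; the study is adequately powered (power ≥ 0.80)

Power calculation (one-sample t-test, normal approximation):
z_β = d · √n - z_{α/2}
z_β = 0.63 · √36 - 2.241
z_β = 0.63 · 6.000 - 2.241
z_β = 1.539

Power = Φ(z_β) = Φ(1.539) ≈ 0.938

Effect size d = 0.63 is medium by Cohen's convention (0.2/0.5/0.8).

Threshold: power ≥ 0.80 is conventionally adequate.
Power ≈ 0.94 → the study is adequately powered (power ≥ 0.80).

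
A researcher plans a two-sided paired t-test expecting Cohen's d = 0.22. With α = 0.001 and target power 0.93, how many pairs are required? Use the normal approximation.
n = 470 pairs

Sample size formula (paired t-test, normal approximation):
n = ((z_{α/2} + z_β) / d)²

z_{α/2} = 3.291 (for α = 0.001, two-sided)
z_β = 1.476 (for power = 0.93)
d = 0.22

n = ((3.291 + 1.476) / 0.22)²
n = (21.668)²
n ≈ 469.50
Round up to the next whole number: n = 470 pairs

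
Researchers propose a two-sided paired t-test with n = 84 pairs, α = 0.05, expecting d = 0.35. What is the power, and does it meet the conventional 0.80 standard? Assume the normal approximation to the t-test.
Power ≈ 0.89; the study is adequately powered (power ≥ 0.80)

Power calculation (paired t-test, normal approximation):
z_β = d · √n - z_{α/2}
z_β = 0.35 · √84 - 1.960
z_β = 0.35 · 9.165 - 1.960
z_β = 1.248

Power = Φ(z_β) = Φ(1.248) ≈ 0.894

Effect size d = 0.35 is small by Cohen's convention (0.2/0.5/0.8).

Threshold: power ≥ 0.80 is conventionally adequate.
Power ≈ 0.89 → the study is adequately powered (power ≥ 0.80).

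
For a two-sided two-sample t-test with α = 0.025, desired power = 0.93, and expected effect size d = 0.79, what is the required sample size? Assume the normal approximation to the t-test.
n = 45 per group

Sample size formula (two-sample t-test, normal approximation):
n = 2 · ((z_{α/2} + z_β) / d)²

z_{α/2} = 2.241 (for α = 0.025, two-sided)
z_β = 1.476 (for power = 0.93)
d = 0.79

n = 2 · ((2.241 + 1.476) / 0.79)²
n = 2 · (4.705)²
n ≈ 44.27
Round up to the next whole number: n = 45 per group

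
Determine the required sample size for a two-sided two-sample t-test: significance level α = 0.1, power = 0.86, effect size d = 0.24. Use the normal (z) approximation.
n = 258 per group

Sample size formula (two-sample t-test, normal approximation):
n = 2 · ((z_{α/2} + z_β) / d)²

z_{α/2} = 1.645 (for α = 0.1, two-sided)
z_β = 1.080 (for power = 0.86)
d = 0.24

n = 2 · ((1.645 + 1.080) / 0.24)²
n = 2 · (11.354)²
n ≈ 257.83
Round up to the next whole number: n = 258 per group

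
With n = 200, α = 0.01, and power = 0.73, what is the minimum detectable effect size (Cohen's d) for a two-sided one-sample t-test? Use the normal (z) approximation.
d ≈ 0.23

Minimum detectable effect (one-sample t-test, normal approximation):
d = (z_{α/2} + z_β) / √n
d = (2.576 + 0.613) / √200
d = 3.189 / 14.142
d ≈ 0.23

By Cohen's convention (0.2 small / 0.5 medium / 0.8 large): small effect.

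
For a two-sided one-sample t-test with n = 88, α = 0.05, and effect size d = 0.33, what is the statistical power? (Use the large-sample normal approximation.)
Power ≈ 0.87

Power calculation (one-sample t-test, normal approximation):
z_β = d · √n - z_{α/2}
z_β = 0.33 · √88 - 1.960
z_β = 0.33 · 9.381 - 1.960
z_β = 1.136

Power = Φ(z_β) = Φ(1.136) ≈ 0.872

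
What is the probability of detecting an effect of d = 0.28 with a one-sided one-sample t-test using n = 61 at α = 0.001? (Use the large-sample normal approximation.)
Power ≈ 0.18

Power calculation (one-sample t-test, normal approximation):
z_β = d · √n - z_α
z_β = 0.28 · √61 - 3.090
z_β = 0.28 · 7.810 - 3.090
z_β = -0.903

Power = Φ(z_β) = Φ(-0.903) ≈ 0.183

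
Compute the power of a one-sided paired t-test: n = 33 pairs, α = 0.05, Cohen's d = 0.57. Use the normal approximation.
Power ≈ 0.95

Power calculation (paired t-test, normal approximation):
z_β = d · √n - z_α
z_β = 0.57 · √33 - 1.645
z_β = 0.57 · 5.745 - 1.645
z_β = 1.630

Power = Φ(z_β) = Φ(1.630) ≈ 0.948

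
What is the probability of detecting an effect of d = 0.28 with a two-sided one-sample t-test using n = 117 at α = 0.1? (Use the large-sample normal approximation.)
Power ≈ 0.92

Power calculation (one-sample t-test, normal approximation):
z_β = d · √n - z_{α/2}
z_β = 0.28 · √117 - 1.645
z_β = 0.28 · 10.817 - 1.645
z_β = 1.384

Power = Φ(z_β) = Φ(1.384) ≈ 0.917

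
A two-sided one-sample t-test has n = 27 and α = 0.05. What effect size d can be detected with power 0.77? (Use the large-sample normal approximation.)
d ≈ 0.52

Minimum detectable effect (one-sample t-test, normal approximation):
d = (z_{α/2} + z_β) / √n
d = (1.960 + 0.739) / √27
d = 2.699 / 5.196
d ≈ 0.52

By Cohen's convention (0.2 small / 0.5 medium / 0.8 large): medium effect.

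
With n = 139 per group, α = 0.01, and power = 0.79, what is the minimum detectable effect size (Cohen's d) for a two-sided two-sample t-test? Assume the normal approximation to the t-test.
d ≈ 0.41

Minimum detectable effect (two-sample t-test, normal approximation):
d = (z_{α/2} + z_β) / √(n/2)
d = (2.576 + 0.806) / √(139/2)
d = 3.382 / 8.337
d ≈ 0.41

By Cohen's convention (0.2 small / 0.5 medium / 0.8 large): small effect.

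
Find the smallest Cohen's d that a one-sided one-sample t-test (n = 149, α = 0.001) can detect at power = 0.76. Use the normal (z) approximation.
d ≈ 0.31

Minimum detectable effect (one-sample t-test, normal approximation):
d = (z_α + z_β) / √n
d = (3.090 + 0.706) / √149
d = 3.797 / 12.207
d ≈ 0.31

By Cohen's convention (0.2 small / 0.5 medium / 0.8 large): small effect.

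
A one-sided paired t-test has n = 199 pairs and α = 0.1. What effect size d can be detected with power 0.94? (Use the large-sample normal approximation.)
d ≈ 0.20

Minimum detectable effect (paired t-test, normal approximation):
d = (z_α + z_β) / √n
d = (1.282 + 1.555) / √199
d = 2.836 / 14.107
d ≈ 0.20

By Cohen's convention (0.2 small / 0.5 medium / 0.8 large): small effect.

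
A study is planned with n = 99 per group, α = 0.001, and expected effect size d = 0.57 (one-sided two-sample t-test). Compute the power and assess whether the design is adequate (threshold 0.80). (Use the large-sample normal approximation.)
Power ≈ 0.82; the study is adequately powered (power ≥ 0.80)

Power calculation (two-sample t-test, normal approximation):
z_β = d · √(n/2) - z_α
z_β = 0.57 · √(99/2) - 3.090
z_β = 0.57 · 7.036 - 3.090
z_β = 0.920

Power = Φ(z_β) = Φ(0.920) ≈ 0.821

Effect size d = 0.57 is medium by Cohen's convention (0.2/0.5/0.8).

Threshold: power ≥ 0.80 is conventionally adequate.
Power ≈ 0.82 → the study is adequately powered (power ≥ 0.80).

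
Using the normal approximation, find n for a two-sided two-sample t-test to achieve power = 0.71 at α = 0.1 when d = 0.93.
n = 12 per group

Sample size formula (two-sample t-test, normal approximation):
n = 2 · ((z_{α/2} + z_β) / d)²

z_{α/2} = 1.645 (for α = 0.1, two-sided)
z_β = 0.553 (for power = 0.71)
d = 0.93

n = 2 · ((1.645 + 0.553) / 0.93)²
n = 2 · (2.363)²
n ≈ 11.17
Round up to the next whole number: n = 12 per group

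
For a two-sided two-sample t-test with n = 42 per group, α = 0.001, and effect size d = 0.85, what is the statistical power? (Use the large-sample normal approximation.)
Power ≈ 0.73

Power calculation (two-sample t-test, normal approximation):
z_β = d · √(n/2) - z_{α/2}
z_β = 0.85 · √(42/2) - 3.291
z_β = 0.85 · 4.583 - 3.291
z_β = 0.605

Power = Φ(z_β) = Φ(0.605) ≈ 0.727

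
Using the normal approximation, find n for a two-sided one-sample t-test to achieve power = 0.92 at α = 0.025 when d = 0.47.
n = 61

Sample size formula (one-sample t-test, normal approximation):
n = ((z_{α/2} + z_β) / d)²

z_{α/2} = 2.241 (for α = 0.025, two-sided)
z_β = 1.405 (for power = 0.92)
d = 0.47

n = ((2.241 + 1.405) / 0.47)²
n = (7.757)²
n ≈ 60.17
Round up to the next whole number: n = 61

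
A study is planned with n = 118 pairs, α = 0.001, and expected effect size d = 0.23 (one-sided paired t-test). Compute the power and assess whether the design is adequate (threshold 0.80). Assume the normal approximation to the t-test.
Power ≈ 0.28; the study is underpowered (power < 0.80)

Power calculation (paired t-test, normal approximation):
z_β = d · √n - z_α
z_β = 0.23 · √118 - 3.090
z_β = 0.23 · 10.863 - 3.090
z_β = -0.592

Power = Φ(z_β) = Φ(-0.592) ≈ 0.277

Effect size d = 0.23 is small by Cohen's convention (0.2/0.5/0.8).

Threshold: power ≥ 0.80 is conventionally adequate.
Power ≈ 0.28 → the study is underpowered (power < 0.80).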